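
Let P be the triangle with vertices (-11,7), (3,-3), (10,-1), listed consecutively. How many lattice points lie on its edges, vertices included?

4

Along each edge there are gcd(|Δx|,|Δy|)+1 lattice points, so counting each shared vertex once the boundary has gcd(14,10) + gcd(7,2) + gcd(21,8) = 2+1+1 = 4.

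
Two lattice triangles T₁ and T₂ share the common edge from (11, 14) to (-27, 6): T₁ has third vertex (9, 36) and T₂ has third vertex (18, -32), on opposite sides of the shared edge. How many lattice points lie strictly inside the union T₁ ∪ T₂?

The union is the simple quadrilateral with vertices (11, 14), (9, 36), (-27, 6), (18, -32) in order.
By the shoelace formula, twice the signed area is |[11·36 − 9·14] + [9·6 − (-27)·36] + [(-27)·(-32) − 18·6] + [18·14 − 11·(-32)]| = 2656, so the area is 1328.
The number of boundary lattice points is Σ gcd(|Δx|,|Δy|) = gcd(2,22) + gcd(36,30) + gcd(45,38) + gcd(7,46) = 2+6+1+1 = 10.
By Pick's theorem I = A − B/2 + 1 = 1328 − 10/2 + 1 = 1324.

1324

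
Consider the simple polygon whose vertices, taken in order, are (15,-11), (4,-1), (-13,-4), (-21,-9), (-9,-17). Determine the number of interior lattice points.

326

Using the shoelace formula, 2A = |(15·(-1) − 4·(-11)) + (4·(-4) − (-13)·(-1)) + ((-13)·(-9) − (-21)·(-4)) + ((-21)·(-17) − (-9)·(-9)) + ((-9)·(-11) − 15·(-17))| = 663, so the area is 331.5.
Summing gcd(|Δx|,|Δy|) over the edges gives the boundary count: gcd(11,10) + gcd(17,3) + gcd(8,5) + gcd(12,8) + gcd(24,6) = 1+1+1+4+6 = 13.
Pick's theorem gives I = A − B/2 + 1 = 331.5 − 13/2 + 1 = 326.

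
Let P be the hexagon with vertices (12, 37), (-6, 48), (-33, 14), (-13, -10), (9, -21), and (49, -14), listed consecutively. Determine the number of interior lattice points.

3020

By the shoelace formula, twice the signed area is |(12·48 − (-6)·37) + ((-6)·14 − (-33)·48) + ((-33)·(-10) − (-13)·14) + ((-13)·(-21) − 9·(-10)) + (9·(-14) − 49·(-21)) + (49·37 − 12·(-14))| = 6057, so the area is 6057/2.
Summing gcd(|Δx|,|Δy|) over the edges gives the boundary count: gcd(18,11) + gcd(27,34) + gcd(20,24) + gcd(22,11) + gcd(40,7) + gcd(37,51) = 1+1+4+11+1+1 = 19.
Pick's theorem gives I = A − B/2 + 1 = 6057/2 − 19/2 + 1 = 3020.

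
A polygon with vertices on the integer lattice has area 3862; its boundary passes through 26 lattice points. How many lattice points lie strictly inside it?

3850

From Pick's theorem, I = A − B/2 + 1 = 3862 − 26/2 + 1 = 3850.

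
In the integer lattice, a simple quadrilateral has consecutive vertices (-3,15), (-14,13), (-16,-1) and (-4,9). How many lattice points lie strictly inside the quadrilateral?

104

Using the shoelace formula, 2A = |((-3)·13 − (-14)·15) + ((-14)·(-1) − (-16)·13) + ((-16)·9 − (-4)·(-1)) + ((-4)·15 − (-3)·9)| = 212, so the area is 106.
Along each edge there are gcd(|Δx|,|Δy|)+1 lattice points, so counting each shared vertex once the boundary has gcd(11,2) + gcd(2,14) + gcd(12,10) + gcd(1,6) = 1+2+2+1 = 6.
Pick's theorem gives I = A − B/2 + 1 = 106 − 6/2 + 1 = 104.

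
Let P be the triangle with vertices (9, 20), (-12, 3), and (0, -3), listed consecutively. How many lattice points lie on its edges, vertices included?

Along each edge there are gcd(|Δx|,|Δy|)+1 lattice points, so counting each shared vertex once the boundary has gcd(21,17) + gcd(12,6) + gcd(9,23) = 1+6+1 = 8.

8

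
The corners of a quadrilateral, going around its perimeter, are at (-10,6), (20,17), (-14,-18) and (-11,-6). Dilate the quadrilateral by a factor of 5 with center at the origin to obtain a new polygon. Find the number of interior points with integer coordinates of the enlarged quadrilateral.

By the shoelace formula, twice the signed area is |((-10)·17 − 20·6) + (20·(-18) − (-14)·17) + ((-14)·(-6) − (-11)·(-18)) + ((-11)·6 − (-10)·(-6))| = 652, so the area is 326.
Summing gcd(|Δx|,|Δy|) over the edges gives the boundary count: gcd(30,11) + gcd(34,35) + gcd(3,12) + gcd(1,12) = 1+1+3+1 = 6.
Scaling by 5 multiplies the area by 5² = 25 (so the new area is 8150) and multiplies the boundary lattice-point count by 5, giving 30.
By Pick's theorem, the interior count of the dilated polygon is 8150 − 30/2 + 1 = 8136.

8136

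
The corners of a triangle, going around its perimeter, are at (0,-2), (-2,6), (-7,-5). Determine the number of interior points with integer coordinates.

The shoelace formula gives twice the area as |[0·6 − (-2)·(-2)] + [(-2)·(-5) − (-7)·6] + [(-7)·(-2) − 0·(-5)]| = 62, so the area is 31.
Along each edge there are gcd(|Δx|,|Δy|)+1 lattice points, so counting each shared vertex once the boundary has gcd(2,8) + gcd(5,11) + gcd(7,3) = 2+1+1 = 4.
By Pick's theorem A = I + B/2 − 1, so I = 31 − 4/2 + 1 = 30.

30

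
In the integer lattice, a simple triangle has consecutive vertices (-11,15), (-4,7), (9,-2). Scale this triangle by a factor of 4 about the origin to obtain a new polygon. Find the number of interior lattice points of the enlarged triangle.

323

The shoelace formula gives twice the area as |[(-11)·7 − (-4)·15] + [(-4)·(-2) − 9·7] + [9·15 − (-11)·(-2)]| = 41, so the area is 41/2.
Summing gcd(|Δx|,|Δy|) over the edges gives the boundary count: gcd(7,8) + gcd(13,9) + gcd(20,17) = 1+1+1 = 3.
Scaling by 4 multiplies the area by 4² = 16 (so the new area is 328) and multiplies the boundary lattice-point count by 4, giving 12.
By Pick's theorem, the interior count of the dilated polygon is 328 − 12/2 + 1 = 323.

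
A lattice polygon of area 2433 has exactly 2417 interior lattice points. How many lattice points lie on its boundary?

34

Pick's theorem gives A = I + B/2 − 1, so B = 2(A − I + 1) = 2(2433 − 2417 + 1) = 34.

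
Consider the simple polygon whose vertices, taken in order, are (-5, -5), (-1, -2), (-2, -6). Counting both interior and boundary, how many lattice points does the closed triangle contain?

The shoelace formula gives twice the area as |((-5)·(-2) − (-1)·(-5)) + ((-1)·(-6) − (-2)·(-2)) + ((-2)·(-5) − (-5)·(-6))| = 13, so the area is 6.5.
Summing gcd(|Δx|,|Δy|) over the edges gives the boundary count: gcd(4,3) + gcd(1,4) + gcd(3,1) = 1+1+1 = 3.
Pick's theorem gives I = A − B/2 + 1 = 6.5 − 3/2 + 1 = 6, so the closed region contains I + B = 6 + 3 = 9 lattice points.

9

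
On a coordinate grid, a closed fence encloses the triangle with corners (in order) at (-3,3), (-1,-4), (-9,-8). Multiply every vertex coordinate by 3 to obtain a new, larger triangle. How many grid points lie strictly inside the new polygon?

Using the shoelace formula, 2A = |((-3)·(-4) − (-1)·3) + ((-1)·(-8) − (-9)·(-4)) + ((-9)·3 − (-3)·(-8))| = 64, so the area is 32.
The number of boundary lattice points is Σ gcd(|Δx|,|Δy|) = gcd(2,7) + gcd(8,4) + gcd(6,11) = 1+4+1 = 6.
Scaling by 3 multiplies the area by 3² = 9 (so the new area is 288) and multiplies the boundary lattice-point count by 3, giving 18.
By Pick's theorem, the interior count of the dilated polygon is 288 − 18/2 + 1 = 280.

280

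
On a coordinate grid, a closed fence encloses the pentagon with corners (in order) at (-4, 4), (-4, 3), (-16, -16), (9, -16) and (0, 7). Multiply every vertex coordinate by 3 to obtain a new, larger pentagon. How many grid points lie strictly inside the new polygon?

By the shoelace formula, twice the signed area is |((-4)·3 − (-4)·4) + ((-4)·(-16) − (-16)·3) + ((-16)·(-16) − 9·(-16)) + (9·7 − 0·(-16)) + (0·4 − (-4)·7)| = 607, so the area is 607/2.
The number of boundary lattice points is Σ gcd(|Δx|,|Δy|) = gcd(0,1) + gcd(12,19) + gcd(25,0) + gcd(9,23) + gcd(4,3) = 1+1+25+1+1 = 29.
Scaling by 3 multiplies the area by 3² = 9 (so the new area is 2731.5) and multiplies the boundary lattice-point count by 3, giving 87.
By Pick's theorem, the interior count of the dilated polygon is 2731.5 − 87/2 + 1 = 2689.

2689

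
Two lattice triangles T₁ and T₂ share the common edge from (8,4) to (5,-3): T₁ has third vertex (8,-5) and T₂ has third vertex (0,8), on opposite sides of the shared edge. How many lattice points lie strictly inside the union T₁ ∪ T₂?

41

The union is the simple quadrilateral with vertices (8,4), (8,-5), (5,-3), (0,8) in order.
Using the shoelace formula, 2A = |(8·(-5) − 8·4) + (8·(-3) − 5·(-5)) + (5·8 − 0·(-3)) + (0·4 − 8·8)| = 95, so the area is 47.5.
Summing gcd(|Δx|,|Δy|) over the edges gives the boundary count: gcd(0,9) + gcd(3,2) + gcd(5,11) + gcd(8,4) = 9+1+1+4 = 15.
By Pick's theorem I = A − B/2 + 1 = 47.5 − 15/2 + 1 = 41.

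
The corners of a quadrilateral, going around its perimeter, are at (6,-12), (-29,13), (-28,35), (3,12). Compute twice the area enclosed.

1470

The shoelace formula gives twice the area as |[6·13 − (-29)·(-12)] + [(-29)·35 − (-28)·13] + [(-28)·12 − 3·35] + [3·(-12) − 6·12]| = 1470, so the area is 735.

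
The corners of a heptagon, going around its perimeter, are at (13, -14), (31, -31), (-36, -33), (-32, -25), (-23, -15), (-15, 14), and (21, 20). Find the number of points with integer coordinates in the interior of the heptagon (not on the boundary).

By the shoelace formula, twice the signed area is |(13·(-31) − 31·(-14)) + (31·(-33) − (-36)·(-31)) + ((-36)·(-25) − (-32)·(-33)) + ((-32)·(-15) − (-23)·(-25)) + ((-23)·14 − (-15)·(-15)) + ((-15)·20 − 21·14) + (21·(-14) − 13·20)| = 4054, so the area is 2027.
Along each edge there are gcd(|Δx|,|Δy|)+1 lattice points, so counting each shared vertex once the boundary has gcd(18,17) + gcd(67,2) + gcd(4,8) + gcd(9,10) + gcd(8,29) + gcd(36,6) + gcd(8,34) = 1+1+4+1+1+6+2 = 16.
By Pick's theorem A = I + B/2 − 1, so I = 2027 − 16/2 + 1 = 2020.

2020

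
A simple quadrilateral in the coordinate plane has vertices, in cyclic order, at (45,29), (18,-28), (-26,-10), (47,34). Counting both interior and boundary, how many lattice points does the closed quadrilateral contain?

The shoelace formula gives twice the area as |[45·(-28) − 18·29] + [18·(-10) − (-26)·(-28)] + [(-26)·34 − 47·(-10)] + [47·29 − 45·34]| = 3271, so the area is 3271/2.
Summing gcd(|Δx|,|Δy|) over the edges gives the boundary count: gcd(27,57) + gcd(44,18) + gcd(73,44) + gcd(2,5) = 3+2+1+1 = 7.
Pick's theorem gives I = A − B/2 + 1 = 3271/2 − 7/2 + 1 = 1633, so the closed region contains I + B = 1633 + 7 = 1640 lattice points.

1640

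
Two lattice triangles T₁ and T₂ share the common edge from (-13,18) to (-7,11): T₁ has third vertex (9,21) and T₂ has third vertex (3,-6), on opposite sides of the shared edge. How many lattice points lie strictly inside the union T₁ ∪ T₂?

The union is the simple quadrilateral with vertices (-13,18), (9,21), (-7,11), (3,-6) in order.
The shoelace formula gives twice the area as |((-13)·21 − 9·18) + (9·11 − (-7)·21) + ((-7)·(-6) − 3·11) + (3·18 − (-13)·(-6))| = 204, so the area is 102.
The number of boundary lattice points is Σ gcd(|Δx|,|Δy|) = gcd(22,3) + gcd(16,10) + gcd(10,17) + gcd(16,24) = 1+2+1+8 = 12.
By Pick's theorem I = A − B/2 + 1 = 102 − 12/2 + 1 = 97.

97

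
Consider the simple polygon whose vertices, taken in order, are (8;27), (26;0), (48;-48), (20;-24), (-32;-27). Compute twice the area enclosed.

4098

The shoelace formula gives twice the area as |[8·0 − 26·27] + [26·(-48) − 48·0] + [48·(-24) − 20·(-48)] + [20·(-27) − (-32)·(-24)] + [(-32)·27 − 8·(-27)]| = 4098, so the area is 2049.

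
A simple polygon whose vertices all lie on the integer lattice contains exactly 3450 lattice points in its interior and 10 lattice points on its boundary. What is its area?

Pick's theorem states A = I + B/2 − 1, so A = 3450 + 10/2 − 1 = 3454.

3454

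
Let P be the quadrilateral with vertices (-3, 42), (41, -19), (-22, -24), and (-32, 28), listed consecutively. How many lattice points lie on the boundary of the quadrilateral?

5

The number of boundary lattice points is Σ gcd(|Δx|,|Δy|) = gcd(44,61) + gcd(63,5) + gcd(10,52) + gcd(29,14) = 1+1+2+1 = 5.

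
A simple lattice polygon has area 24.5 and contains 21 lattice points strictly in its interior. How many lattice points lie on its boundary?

9

Pick's theorem gives A = I + B/2 − 1, so B = 2(A − I + 1) = 2(24.5 − 21 + 1) = 9.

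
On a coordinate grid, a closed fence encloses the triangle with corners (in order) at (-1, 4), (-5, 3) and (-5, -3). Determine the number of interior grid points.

9

The shoelace formula gives twice the area as |[(-1)·3 − (-5)·4] + [(-5)·(-3) − (-5)·3] + [(-5)·4 − (-1)·(-3)]| = 24, so the area is 12.
The number of boundary lattice points is Σ gcd(|Δx|,|Δy|) = gcd(4,1) + gcd(0,6) + gcd(4,7) = 1+6+1 = 8.
Pick's theorem gives I = A − B/2 + 1 = 12 − 8/2 + 1 = 9.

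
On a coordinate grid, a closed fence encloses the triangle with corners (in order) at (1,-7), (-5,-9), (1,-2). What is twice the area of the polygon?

The shoelace formula gives twice the area as |[1·(-9) − (-5)·(-7)] + [(-5)·(-2) − 1·(-9)] + [1·(-7) − 1·(-2)]| = 30, so the area is 15.

30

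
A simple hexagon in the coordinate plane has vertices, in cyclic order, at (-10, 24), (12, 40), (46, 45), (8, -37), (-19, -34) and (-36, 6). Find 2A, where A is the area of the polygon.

7167

By the shoelace formula, twice the signed area is |((-10)·40 − 12·24) + (12·45 − 46·40) + (46·(-37) − 8·45) + (8·(-34) − (-19)·(-37)) + ((-19)·6 − (-36)·(-34)) + ((-36)·24 − (-10)·6)| = 7167, so the area is 7167/2.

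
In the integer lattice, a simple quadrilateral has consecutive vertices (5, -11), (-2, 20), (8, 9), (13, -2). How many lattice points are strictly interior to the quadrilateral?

182

By the shoelace formula, twice the signed area is |[5·20 − (-2)·(-11)] + [(-2)·9 − 8·20] + [8·(-2) − 13·9] + [13·(-11) − 5·(-2)]| = 366, so the area is 183.
Along each edge there are gcd(|Δx|,|Δy|)+1 lattice points, so counting each shared vertex once the boundary has gcd(7,31) + gcd(10,11) + gcd(5,11) + gcd(8,9) = 1+1+1+1 = 4.
By Pick's theorem A = I + B/2 − 1, so I = 183 − 4/2 + 1 = 182.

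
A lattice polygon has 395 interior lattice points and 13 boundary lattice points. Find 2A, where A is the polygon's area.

801

By Pick's theorem, A = I + B/2 − 1 = 395 + 13/2 − 1 = 801/2.
Hence 2A = 801.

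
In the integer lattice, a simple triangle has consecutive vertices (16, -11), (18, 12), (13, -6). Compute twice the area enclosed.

Using the shoelace formula, 2A = |(16·12 − 18·(-11)) + (18·(-6) − 13·12) + (13·(-11) − 16·(-6))| = 79, so the area is 39.5.

79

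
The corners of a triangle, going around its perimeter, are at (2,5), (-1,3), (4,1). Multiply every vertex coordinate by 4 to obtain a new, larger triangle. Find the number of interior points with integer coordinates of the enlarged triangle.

121

The shoelace formula gives twice the area as |[2·3 − (-1)·5] + [(-1)·1 − 4·3] + [4·5 − 2·1]| = 16, so the area is 8.
Along each edge there are gcd(|Δx|,|Δy|)+1 lattice points, so counting each shared vertex once the boundary has gcd(3,2) + gcd(5,2) + gcd(2,4) = 1+1+2 = 4.
Scaling by 4 multiplies the area by 4² = 16 (so the new area is 128) and multiplies the boundary lattice-point count by 4, giving 16.
By Pick's theorem, the interior count of the dilated polygon is 128 − 16/2 + 1 = 121.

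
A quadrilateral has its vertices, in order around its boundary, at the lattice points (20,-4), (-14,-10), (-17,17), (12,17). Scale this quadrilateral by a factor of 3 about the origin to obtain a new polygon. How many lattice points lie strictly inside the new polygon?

6901

By the shoelace formula, twice the signed area is |[20·(-10) − (-14)·(-4)] + [(-14)·17 − (-17)·(-10)] + [(-17)·17 − 12·17] + [12·(-4) − 20·17]| = 1545, so the area is 772.5.
The number of boundary lattice points is Σ gcd(|Δx|,|Δy|) = gcd(34,6) + gcd(3,27) + gcd(29,0) + gcd(8,21) = 2+3+29+1 = 35.
Scaling by 3 multiplies the area by 3² = 9 (so the new area is 6952.5) and multiplies the boundary lattice-point count by 3, giving 105.
By Pick's theorem, the interior count of the dilated polygon is 6952.5 − 105/2 + 1 = 6901.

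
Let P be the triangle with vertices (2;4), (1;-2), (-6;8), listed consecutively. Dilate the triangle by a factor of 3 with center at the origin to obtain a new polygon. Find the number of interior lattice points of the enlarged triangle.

By the shoelace formula, twice the signed area is |(2·(-2) − 1·4) + (1·8 − (-6)·(-2)) + ((-6)·4 − 2·8)| = 52, so the area is 26.
Summing gcd(|Δx|,|Δy|) over the edges gives the boundary count: gcd(1,6) + gcd(7,10) + gcd(8,4) = 1+1+4 = 6.
Scaling by 3 multiplies the area by 3² = 9 (so the new area is 234) and multiplies the boundary lattice-point count by 3, giving 18.
By Pick's theorem, the interior count of the dilated polygon is 234 − 18/2 + 1 = 226.

226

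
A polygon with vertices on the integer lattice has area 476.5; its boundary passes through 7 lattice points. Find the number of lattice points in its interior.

From Pick's theorem, I = A − B/2 + 1 = 476.5 − 7/2 + 1 = 474.

474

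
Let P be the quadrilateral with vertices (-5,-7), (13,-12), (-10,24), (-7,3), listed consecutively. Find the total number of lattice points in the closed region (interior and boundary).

Using the shoelace formula, 2A = |((-5)·(-12) − 13·(-7)) + (13·24 − (-10)·(-12)) + ((-10)·3 − (-7)·24) + ((-7)·(-7) − (-5)·3)| = 545, so the area is 545/2.
Along each edge there are gcd(|Δx|,|Δy|)+1 lattice points, so counting each shared vertex once the boundary has gcd(18,5) + gcd(23,36) + gcd(3,21) + gcd(2,10) = 1+1+3+2 = 7.
Pick's theorem gives I = A − B/2 + 1 = 545/2 − 7/2 + 1 = 270, so the closed region contains I + B = 270 + 7 = 277 lattice points.

277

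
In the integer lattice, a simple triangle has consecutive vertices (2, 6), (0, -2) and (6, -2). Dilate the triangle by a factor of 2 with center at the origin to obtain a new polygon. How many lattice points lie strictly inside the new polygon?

85

Using the shoelace formula, 2A = |(2·(-2) − 0·6) + (0·(-2) − 6·(-2)) + (6·6 − 2·(-2))| = 48, so the area is 24.
Summing gcd(|Δx|,|Δy|) over the edges gives the boundary count: gcd(2,8) + gcd(6,0) + gcd(4,8) = 2+6+4 = 12.
Scaling by 2 multiplies the area by 2² = 4 (so the new area is 96) and multiplies the boundary lattice-point count by 2, giving 24.
By Pick's theorem, the interior count of the dilated polygon is 96 − 24/2 + 1 = 85.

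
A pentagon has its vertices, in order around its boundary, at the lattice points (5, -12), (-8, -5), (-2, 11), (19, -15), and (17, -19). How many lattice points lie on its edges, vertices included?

The number of boundary lattice points is Σ gcd(|Δx|,|Δy|) = gcd(13,7) + gcd(6,16) + gcd(21,26) + gcd(2,4) + gcd(12,7) = 1+2+1+2+1 = 7.

7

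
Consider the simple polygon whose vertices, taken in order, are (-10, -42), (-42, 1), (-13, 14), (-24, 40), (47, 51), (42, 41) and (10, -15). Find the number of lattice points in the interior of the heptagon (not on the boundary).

3723

By the shoelace formula, twice the signed area is |[(-10)·1 − (-42)·(-42)] + [(-42)·14 − (-13)·1] + [(-13)·40 − (-24)·14] + [(-24)·51 − 47·40] + [47·41 − 42·51] + [42·(-15) − 10·41] + [10·(-42) − (-10)·(-15)]| = 7462, so the area is 3731.
The number of boundary lattice points is Σ gcd(|Δx|,|Δy|) = gcd(32,43) + gcd(29,13) + gcd(11,26) + gcd(71,11) + gcd(5,10) + gcd(32,56) + gcd(20,27) = 1+1+1+1+5+8+1 = 18.
Pick's theorem gives I = A − B/2 + 1 = 3731 − 18/2 + 1 = 3723.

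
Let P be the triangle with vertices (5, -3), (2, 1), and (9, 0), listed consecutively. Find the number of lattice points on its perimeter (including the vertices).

The number of boundary lattice points is Σ gcd(|Δx|,|Δy|) = gcd(3,4) + gcd(7,1) + gcd(4,3) = 1+1+1 = 3.

3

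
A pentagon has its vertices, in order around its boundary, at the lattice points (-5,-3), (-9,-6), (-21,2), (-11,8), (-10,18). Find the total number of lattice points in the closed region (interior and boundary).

By the shoelace formula, twice the signed area is |((-5)·(-6) − (-9)·(-3)) + ((-9)·2 − (-21)·(-6)) + ((-21)·8 − (-11)·2) + ((-11)·18 − (-10)·8) + ((-10)·(-3) − (-5)·18)| = 285, so the area is 142.5.
The number of boundary lattice points is Σ gcd(|Δx|,|Δy|) = gcd(4,3) + gcd(12,8) + gcd(10,6) + gcd(1,10) + gcd(5,21) = 1+4+2+1+1 = 9.
Pick's theorem gives I = A − B/2 + 1 = 142.5 − 9/2 + 1 = 139, so the closed region contains I + B = 139 + 9 = 148 lattice points.

148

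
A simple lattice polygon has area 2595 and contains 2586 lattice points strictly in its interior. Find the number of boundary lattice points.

20

Pick's theorem gives A = I + B/2 − 1, so B = 2(A − I + 1) = 2(2595 − 2586 + 1) = 20.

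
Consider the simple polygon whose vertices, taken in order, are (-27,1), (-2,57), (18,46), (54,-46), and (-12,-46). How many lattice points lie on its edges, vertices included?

73

Summing gcd(|Δx|,|Δy|) over the edges gives the boundary count: gcd(25,56) + gcd(20,11) + gcd(36,92) + gcd(66,0) + gcd(15,47) = 1+1+4+66+1 = 73.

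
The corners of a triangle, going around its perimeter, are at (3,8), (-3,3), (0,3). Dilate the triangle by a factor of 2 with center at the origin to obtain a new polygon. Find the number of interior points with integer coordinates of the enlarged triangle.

26

The shoelace formula gives twice the area as |[3·3 − (-3)·8] + [(-3)·3 − 0·3] + [0·8 − 3·3]| = 15, so the area is 7.5.
The number of boundary lattice points is Σ gcd(|Δx|,|Δy|) = gcd(6,5) + gcd(3,0) + gcd(3,5) = 1+3+1 = 5.
Scaling by 2 multiplies the area by 2² = 4 (so the new area is 30) and multiplies the boundary lattice-point count by 2, giving 10.
By Pick's theorem, the interior count of the dilated polygon is 30 − 10/2 + 1 = 26.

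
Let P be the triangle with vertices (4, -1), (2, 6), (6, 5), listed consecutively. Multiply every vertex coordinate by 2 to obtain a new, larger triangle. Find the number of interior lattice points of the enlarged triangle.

49

Using the shoelace formula, 2A = |[4·6 − 2·(-1)] + [2·5 − 6·6] + [6·(-1) − 4·5]| = 26, so the area is 13.
The number of boundary lattice points is Σ gcd(|Δx|,|Δy|) = gcd(2,7) + gcd(4,1) + gcd(2,6) = 1+1+2 = 4.
Scaling by 2 multiplies the area by 2² = 4 (so the new area is 52) and multiplies the boundary lattice-point count by 2, giving 8.
By Pick's theorem, the interior count of the dilated polygon is 52 − 8/2 + 1 = 49.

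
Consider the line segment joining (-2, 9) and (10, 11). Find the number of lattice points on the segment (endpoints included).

3

The number of lattice points on a segment between lattice points is gcd(|Δx|,|Δy|) + 1 = gcd(12,2) + 1 = 2 + 1 = 3.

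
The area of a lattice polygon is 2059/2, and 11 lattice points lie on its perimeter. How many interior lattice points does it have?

Pick's theorem A = I + B/2 − 1 rearranges to I = A − B/2 + 1 = 2059/2 − 11/2 + 1 = 1025.

1025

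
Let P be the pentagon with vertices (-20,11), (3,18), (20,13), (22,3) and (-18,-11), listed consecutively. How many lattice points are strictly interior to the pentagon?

770

The shoelace formula gives twice the area as |((-20)·18 − 3·11) + (3·13 − 20·18) + (20·3 − 22·13) + (22·(-11) − (-18)·3) + ((-18)·11 − (-20)·(-11))| = 1546, so the area is 773.
Along each edge there are gcd(|Δx|,|Δy|)+1 lattice points, so counting each shared vertex once the boundary has gcd(23,7) + gcd(17,5) + gcd(2,10) + gcd(40,14) + gcd(2,22) = 1+1+2+2+2 = 8.
By Pick's theorem A = I + B/2 − 1, so I = 773 − 8/2 + 1 = 770.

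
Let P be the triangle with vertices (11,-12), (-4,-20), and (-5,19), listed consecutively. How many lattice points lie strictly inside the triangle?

296

Using the shoelace formula, 2A = |[11·(-20) − (-4)·(-12)] + [(-4)·19 − (-5)·(-20)] + [(-5)·(-12) − 11·19]| = 593, so the area is 296.5.
Along each edge there are gcd(|Δx|,|Δy|)+1 lattice points, so counting each shared vertex once the boundary has gcd(15,8) + gcd(1,39) + gcd(16,31) = 1+1+1 = 3.
Pick's theorem gives I = A − B/2 + 1 = 296.5 − 3/2 + 1 = 296.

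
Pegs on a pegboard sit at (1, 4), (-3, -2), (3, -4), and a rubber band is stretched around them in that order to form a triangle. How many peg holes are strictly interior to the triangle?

Using the shoelace formula, 2A = |[1·(-2) − (-3)·4] + [(-3)·(-4) − 3·(-2)] + [3·4 − 1·(-4)]| = 44, so the area is 22.
Along each edge there are gcd(|Δx|,|Δy|)+1 lattice points, so counting each shared vertex once the boundary has gcd(4,6) + gcd(6,2) + gcd(2,8) = 2+2+2 = 6.
By Pick's theorem A = I + B/2 − 1, so I = 22 − 6/2 + 1 = 20.

20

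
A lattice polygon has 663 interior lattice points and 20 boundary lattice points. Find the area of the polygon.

By Pick's theorem, A = I + B/2 − 1 = 663 + 20/2 − 1 = 672.

672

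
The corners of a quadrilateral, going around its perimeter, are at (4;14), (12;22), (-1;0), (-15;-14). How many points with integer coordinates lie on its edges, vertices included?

The number of boundary lattice points is Σ gcd(|Δx|,|Δy|) = gcd(8,8) + gcd(13,22) + gcd(14,14) + gcd(19,28) = 8+1+14+1 = 24.

24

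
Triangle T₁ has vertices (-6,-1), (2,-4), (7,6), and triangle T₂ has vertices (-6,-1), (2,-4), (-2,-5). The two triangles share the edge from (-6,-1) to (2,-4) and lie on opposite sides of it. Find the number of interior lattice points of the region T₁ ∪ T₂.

The union is the simple quadrilateral with vertices (-6,-1), (7,6), (2,-4), (-2,-5) in order.
The shoelace formula gives twice the area as |((-6)·6 − 7·(-1)) + (7·(-4) − 2·6) + (2·(-5) − (-2)·(-4)) + ((-2)·(-1) − (-6)·(-5))| = 115, so the area is 115/2.
Along each edge there are gcd(|Δx|,|Δy|)+1 lattice points, so counting each shared vertex once the boundary has gcd(13,7) + gcd(5,10) + gcd(4,1) + gcd(4,4) = 1+5+1+4 = 11.
By Pick's theorem I = A − B/2 + 1 = 115/2 − 11/2 + 1 = 53.

53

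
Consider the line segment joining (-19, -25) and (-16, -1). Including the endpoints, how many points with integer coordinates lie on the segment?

The number of lattice points on a segment between lattice points is gcd(|Δx|,|Δy|) + 1 = gcd(3,24) + 1 = 3 + 1 = 4.

4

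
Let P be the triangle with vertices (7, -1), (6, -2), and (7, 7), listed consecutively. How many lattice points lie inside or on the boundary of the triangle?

Using the shoelace formula, 2A = |[7·(-2) − 6·(-1)] + [6·7 − 7·(-2)] + [7·(-1) − 7·7]| = 8, so the area is 4.
Summing gcd(|Δx|,|Δy|) over the edges gives the boundary count: gcd(1,1) + gcd(1,9) + gcd(0,8) = 1+1+8 = 10.
Pick's theorem gives I = A − B/2 + 1 = 4 − 10/2 + 1 = 0, so the closed region contains I + B = 0 + 10 = 10 lattice points.

10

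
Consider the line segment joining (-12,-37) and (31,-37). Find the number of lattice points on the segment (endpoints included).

44

The number of lattice points on a segment between lattice points is gcd(|Δx|,|Δy|) + 1 = gcd(43,0) + 1 = 43 + 1 = 44.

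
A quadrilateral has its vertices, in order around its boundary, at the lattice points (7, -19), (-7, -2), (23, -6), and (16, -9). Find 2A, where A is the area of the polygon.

411

By the shoelace formula, twice the signed area is |(7·(-2) − (-7)·(-19)) + ((-7)·(-6) − 23·(-2)) + (23·(-9) − 16·(-6)) + (16·(-19) − 7·(-9))| = 411, so the area is 205.5.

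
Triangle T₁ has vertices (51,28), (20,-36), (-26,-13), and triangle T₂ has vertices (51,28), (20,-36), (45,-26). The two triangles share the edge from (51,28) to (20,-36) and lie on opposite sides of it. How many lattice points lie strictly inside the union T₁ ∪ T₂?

The union is the simple quadrilateral with vertices (51,28), (-26,-13), (20,-36), (45,-26) in order.
Using the shoelace formula, 2A = |[51·(-13) − (-26)·28] + [(-26)·(-36) − 20·(-13)] + [20·(-26) − 45·(-36)] + [45·28 − 51·(-26)]| = 4947, so the area is 2473.5.
The number of boundary lattice points is Σ gcd(|Δx|,|Δy|) = gcd(77,41) + gcd(46,23) + gcd(25,10) + gcd(6,54) = 1+23+5+6 = 35.
By Pick's theorem I = A − B/2 + 1 = 2473.5 − 35/2 + 1 = 2457.

2457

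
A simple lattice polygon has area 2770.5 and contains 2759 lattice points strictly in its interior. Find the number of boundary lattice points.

25

Pick's theorem gives A = I + B/2 − 1, so B = 2(A − I + 1) = 2(2770.5 − 2759 + 1) = 25.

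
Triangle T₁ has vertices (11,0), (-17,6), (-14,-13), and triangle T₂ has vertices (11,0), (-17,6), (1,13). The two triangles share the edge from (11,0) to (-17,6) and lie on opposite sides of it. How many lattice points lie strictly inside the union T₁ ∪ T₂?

408

The union is the simple quadrilateral with vertices (11,0), (-14,-13), (-17,6), (1,13) in order.
The shoelace formula gives twice the area as |[11·(-13) − (-14)·0] + [(-14)·6 − (-17)·(-13)] + [(-17)·13 − 1·6] + [1·0 − 11·13]| = 818, so the area is 409.
The number of boundary lattice points is Σ gcd(|Δx|,|Δy|) = gcd(25,13) + gcd(3,19) + gcd(18,7) + gcd(10,13) = 1+1+1+1 = 4.
By Pick's theorem I = A − B/2 + 1 = 409 − 4/2 + 1 = 408.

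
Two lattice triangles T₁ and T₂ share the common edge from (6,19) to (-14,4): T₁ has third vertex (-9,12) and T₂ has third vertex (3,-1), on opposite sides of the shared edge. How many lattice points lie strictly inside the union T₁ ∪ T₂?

The union is the simple quadrilateral with vertices (6,19), (-9,12), (-14,4), (3,-1) in order.
The shoelace formula gives twice the area as |[6·12 − (-9)·19] + [(-9)·4 − (-14)·12] + [(-14)·(-1) − 3·4] + [3·19 − 6·(-1)]| = 440, so the area is 220.
The number of boundary lattice points is Σ gcd(|Δx|,|Δy|) = gcd(15,7) + gcd(5,8) + gcd(17,5) + gcd(3,20) = 1+1+1+1 = 4.
By Pick's theorem I = A − B/2 + 1 = 220 − 4/2 + 1 = 219.

219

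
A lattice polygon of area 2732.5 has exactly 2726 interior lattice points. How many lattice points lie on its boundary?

15

Pick's theorem gives A = I + B/2 − 1, so B = 2(A − I + 1) = 2(2732.5 − 2726 + 1) = 15.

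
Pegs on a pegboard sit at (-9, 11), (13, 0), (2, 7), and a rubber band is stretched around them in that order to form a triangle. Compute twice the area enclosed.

The shoelace formula gives twice the area as |((-9)·0 − 13·11) + (13·7 − 2·0) + (2·11 − (-9)·7)| = 33, so the area is 16.5.

33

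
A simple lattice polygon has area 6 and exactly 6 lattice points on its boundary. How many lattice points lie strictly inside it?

4

Pick's theorem A = I + B/2 − 1 rearranges to I = A − B/2 + 1 = 6 − 6/2 + 1 = 4.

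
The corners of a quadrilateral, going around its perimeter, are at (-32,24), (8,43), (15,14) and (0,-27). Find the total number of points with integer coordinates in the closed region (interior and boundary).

1688

The shoelace formula gives twice the area as |((-32)·43 − 8·24) + (8·14 − 15·43) + (15·(-27) − 0·14) + (0·24 − (-32)·(-27))| = 3370, so the area is 1685.
Summing gcd(|Δx|,|Δy|) over the edges gives the boundary count: gcd(40,19) + gcd(7,29) + gcd(15,41) + gcd(32,51) = 1+1+1+1 = 4.
Pick's theorem gives I = A − B/2 + 1 = 1685 − 4/2 + 1 = 1684, so the closed region contains I + B = 1684 + 4 = 1688 lattice points.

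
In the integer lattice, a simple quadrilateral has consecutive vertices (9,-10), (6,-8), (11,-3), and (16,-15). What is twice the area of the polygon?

84

Using the shoelace formula, 2A = |[9·(-8) − 6·(-10)] + [6·(-3) − 11·(-8)] + [11·(-15) − 16·(-3)] + [16·(-10) − 9·(-15)]| = 84, so the area is 42.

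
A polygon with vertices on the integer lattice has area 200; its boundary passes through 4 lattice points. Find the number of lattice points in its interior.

From Pick's theorem, I = A − B/2 + 1 = 200 − 4/2 + 1 = 199.

199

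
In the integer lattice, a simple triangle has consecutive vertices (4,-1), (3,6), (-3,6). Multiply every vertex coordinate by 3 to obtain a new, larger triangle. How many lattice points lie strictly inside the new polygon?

169

By the shoelace formula, twice the signed area is |(4·6 − 3·(-1)) + (3·6 − (-3)·6) + ((-3)·(-1) − 4·6)| = 42, so the area is 21.
Summing gcd(|Δx|,|Δy|) over the edges gives the boundary count: gcd(1,7) + gcd(6,0) + gcd(7,7) = 1+6+7 = 14.
Scaling by 3 multiplies the area by 3² = 9 (so the new area is 189) and multiplies the boundary lattice-point count by 3, giving 42.
By Pick's theorem, the interior count of the dilated polygon is 189 − 42/2 + 1 = 169.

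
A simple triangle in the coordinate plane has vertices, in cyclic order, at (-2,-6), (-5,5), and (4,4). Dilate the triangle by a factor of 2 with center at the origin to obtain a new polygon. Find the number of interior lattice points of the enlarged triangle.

Using the shoelace formula, 2A = |((-2)·5 − (-5)·(-6)) + ((-5)·4 − 4·5) + (4·(-6) − (-2)·4)| = 96, so the area is 48.
Summing gcd(|Δx|,|Δy|) over the edges gives the boundary count: gcd(3,11) + gcd(9,1) + gcd(6,10) = 1+1+2 = 4.
Scaling by 2 multiplies the area by 2² = 4 (so the new area is 192) and multiplies the boundary lattice-point count by 2, giving 8.
By Pick's theorem, the interior count of the dilated polygon is 192 − 8/2 + 1 = 189.

189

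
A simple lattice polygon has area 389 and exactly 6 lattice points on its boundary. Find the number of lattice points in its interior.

Pick's theorem A = I + B/2 − 1 rearranges to I = A − B/2 + 1 = 389 − 6/2 + 1 = 387.

387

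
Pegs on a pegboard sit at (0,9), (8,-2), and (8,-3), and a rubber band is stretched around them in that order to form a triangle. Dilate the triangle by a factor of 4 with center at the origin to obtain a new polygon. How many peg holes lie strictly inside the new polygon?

By the shoelace formula, twice the signed area is |[0·(-2) − 8·9] + [8·(-3) − 8·(-2)] + [8·9 − 0·(-3)]| = 8, so the area is 4.
Summing gcd(|Δx|,|Δy|) over the edges gives the boundary count: gcd(8,11) + gcd(0,1) + gcd(8,12) = 1+1+4 = 6.
Scaling by 4 multiplies the area by 4² = 16 (so the new area is 64) and multiplies the boundary lattice-point count by 4, giving 24.
By Pick's theorem, the interior count of the dilated polygon is 64 − 24/2 + 1 = 53.

53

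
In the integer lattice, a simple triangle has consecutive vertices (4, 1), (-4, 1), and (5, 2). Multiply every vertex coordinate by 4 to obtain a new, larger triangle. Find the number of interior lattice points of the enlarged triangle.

The shoelace formula gives twice the area as |[4·1 − (-4)·1] + [(-4)·2 − 5·1] + [5·1 − 4·2]| = 8, so the area is 4.
Summing gcd(|Δx|,|Δy|) over the edges gives the boundary count: gcd(8,0) + gcd(9,1) + gcd(1,1) = 8+1+1 = 10.
Scaling by 4 multiplies the area by 4² = 16 (so the new area is 64) and multiplies the boundary lattice-point count by 4, giving 40.
By Pick's theorem, the interior count of the dilated polygon is 64 − 40/2 + 1 = 45.

45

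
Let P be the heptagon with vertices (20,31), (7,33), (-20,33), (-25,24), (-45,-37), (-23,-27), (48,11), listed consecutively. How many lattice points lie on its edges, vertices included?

37

The number of boundary lattice points is Σ gcd(|Δx|,|Δy|) = gcd(13,2) + gcd(27,0) + gcd(5,9) + gcd(20,61) + gcd(22,10) + gcd(71,38) + gcd(28,20) = 1+27+1+1+2+1+4 = 37.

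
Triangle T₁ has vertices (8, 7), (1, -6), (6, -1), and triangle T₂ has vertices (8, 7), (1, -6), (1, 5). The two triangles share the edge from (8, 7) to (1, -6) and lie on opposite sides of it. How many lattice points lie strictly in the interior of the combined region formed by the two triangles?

45

The union is the simple quadrilateral with vertices (8, 7), (6, -1), (1, -6), (1, 5) in order.
By the shoelace formula, twice the signed area is |(8·(-1) − 6·7) + (6·(-6) − 1·(-1)) + (1·5 − 1·(-6)) + (1·7 − 8·5)| = 107, so the area is 53.5.
Along each edge there are gcd(|Δx|,|Δy|)+1 lattice points, so counting each shared vertex once the boundary has gcd(2,8) + gcd(5,5) + gcd(0,11) + gcd(7,2) = 2+5+11+1 = 19.
By Pick's theorem I = A − B/2 + 1 = 53.5 − 19/2 + 1 = 45.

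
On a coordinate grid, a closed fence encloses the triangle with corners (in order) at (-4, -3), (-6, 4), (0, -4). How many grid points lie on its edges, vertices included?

4

The number of boundary lattice points is Σ gcd(|Δx|,|Δy|) = gcd(2,7) + gcd(6,8) + gcd(4,1) = 1+2+1 = 4.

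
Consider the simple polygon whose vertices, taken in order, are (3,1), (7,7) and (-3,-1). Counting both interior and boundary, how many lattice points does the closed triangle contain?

18

Using the shoelace formula, 2A = |[3·7 − 7·1] + [7·(-1) − (-3)·7] + [(-3)·1 − 3·(-1)]| = 28, so the area is 14.
Along each edge there are gcd(|Δx|,|Δy|)+1 lattice points, so counting each shared vertex once the boundary has gcd(4,6) + gcd(10,8) + gcd(6,2) = 2+2+2 = 6.
Pick's theorem gives I = A − B/2 + 1 = 14 − 6/2 + 1 = 12, so the closed region contains I + B = 12 + 6 = 18 lattice points.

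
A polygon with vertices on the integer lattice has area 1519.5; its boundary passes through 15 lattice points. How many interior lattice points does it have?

From Pick's theorem, I = A − B/2 + 1 = 1519.5 − 15/2 + 1 = 1513.

1513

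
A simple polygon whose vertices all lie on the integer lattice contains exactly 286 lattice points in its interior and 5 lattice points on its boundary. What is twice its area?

Pick's theorem states A = I + B/2 − 1, so A = 286 + 5/2 − 1 = 575/2.
Hence 2A = 575.

575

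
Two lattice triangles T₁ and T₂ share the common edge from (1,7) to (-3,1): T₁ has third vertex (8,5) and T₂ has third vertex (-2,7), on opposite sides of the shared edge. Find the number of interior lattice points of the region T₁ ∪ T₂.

The union is the simple quadrilateral with vertices (1,7), (8,5), (-3,1), (-2,7) in order.
By the shoelace formula, twice the signed area is |(1·5 − 8·7) + (8·1 − (-3)·5) + ((-3)·7 − (-2)·1) + ((-2)·7 − 1·7)| = 68, so the area is 34.
Along each edge there are gcd(|Δx|,|Δy|)+1 lattice points, so counting each shared vertex once the boundary has gcd(7,2) + gcd(11,4) + gcd(1,6) + gcd(3,0) = 1+1+1+3 = 6.
By Pick's theorem I = A − B/2 + 1 = 34 − 6/2 + 1 = 32.

32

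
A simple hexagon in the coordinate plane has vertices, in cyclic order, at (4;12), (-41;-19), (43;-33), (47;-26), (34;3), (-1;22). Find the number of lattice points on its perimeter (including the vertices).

23

Along each edge there are gcd(|Δx|,|Δy|)+1 lattice points, so counting each shared vertex once the boundary has gcd(45,31) + gcd(84,14) + gcd(4,7) + gcd(13,29) + gcd(35,19) + gcd(5,10) = 1+14+1+1+1+5 = 23.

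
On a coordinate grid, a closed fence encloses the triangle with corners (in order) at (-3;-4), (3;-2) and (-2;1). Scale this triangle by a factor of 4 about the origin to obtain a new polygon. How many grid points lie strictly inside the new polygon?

217

Using the shoelace formula, 2A = |[(-3)·(-2) − 3·(-4)] + [3·1 − (-2)·(-2)] + [(-2)·(-4) − (-3)·1]| = 28, so the area is 14.
Along each edge there are gcd(|Δx|,|Δy|)+1 lattice points, so counting each shared vertex once the boundary has gcd(6,2) + gcd(5,3) + gcd(1,5) = 2+1+1 = 4.
Scaling by 4 multiplies the area by 4² = 16 (so the new area is 224) and multiplies the boundary lattice-point count by 4, giving 16.
By Pick's theorem, the interior count of the dilated polygon is 224 − 16/2 + 1 = 217.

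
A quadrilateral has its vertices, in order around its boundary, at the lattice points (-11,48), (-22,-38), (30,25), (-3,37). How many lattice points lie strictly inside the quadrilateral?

By the shoelace formula, twice the signed area is |[(-11)·(-38) − (-22)·48] + [(-22)·25 − 30·(-38)] + [30·37 − (-3)·25] + [(-3)·48 − (-11)·37]| = 3512, so the area is 1756.
The number of boundary lattice points is Σ gcd(|Δx|,|Δy|) = gcd(11,86) + gcd(52,63) + gcd(33,12) + gcd(8,11) = 1+1+3+1 = 6.
By Pick's theorem A = I + B/2 − 1, so I = 1756 − 6/2 + 1 = 1754.

1754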